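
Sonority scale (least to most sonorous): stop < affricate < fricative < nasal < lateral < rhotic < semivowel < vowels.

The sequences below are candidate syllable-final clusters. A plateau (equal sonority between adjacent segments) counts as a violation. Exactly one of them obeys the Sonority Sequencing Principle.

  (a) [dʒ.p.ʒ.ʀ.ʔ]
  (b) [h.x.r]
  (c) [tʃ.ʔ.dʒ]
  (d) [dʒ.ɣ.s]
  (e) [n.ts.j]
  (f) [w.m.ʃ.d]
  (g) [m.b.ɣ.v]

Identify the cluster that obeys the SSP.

(a) [dʒ.p.ʒ.ʀ.ʔ]: profile 2-1-3-6-1 — violates.
(b) [h.x.r]: profile 3-3-6 — violates.
(c) [tʃ.ʔ.dʒ]: profile 2-1-2 — violates.
(d) [dʒ.ɣ.s]: profile 2-3-3 — violates.
(e) [n.ts.j]: profile 4-2-7 — violates.
(f) [w.m.ʃ.d]: profile 7-4-3-1 — obeys.
(g) [m.b.ɣ.v]: profile 4-1-3-3 — violates.

f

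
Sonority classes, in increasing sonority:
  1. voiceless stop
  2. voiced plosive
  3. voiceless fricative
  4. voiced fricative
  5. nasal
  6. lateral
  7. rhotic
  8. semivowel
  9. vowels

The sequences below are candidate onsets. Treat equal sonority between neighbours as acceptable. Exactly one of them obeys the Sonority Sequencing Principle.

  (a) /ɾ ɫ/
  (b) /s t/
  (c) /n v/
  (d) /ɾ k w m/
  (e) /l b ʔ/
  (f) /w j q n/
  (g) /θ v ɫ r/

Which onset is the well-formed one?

(a) /ɾ ɫ/: profile 7-6 — violates.
(b) /s t/: profile 3-1 — violates.
(c) /n v/: profile 5-4 — violates.
(d) /ɾ k w m/: profile 7-1-8-5 — violates.
(e) /l b ʔ/: profile 6-2-1 — violates.
(f) /w j q n/: profile 8-8-1-5 — violates.
(g) /θ v ɫ r/: profile 3-4-6-7 — obeys.

g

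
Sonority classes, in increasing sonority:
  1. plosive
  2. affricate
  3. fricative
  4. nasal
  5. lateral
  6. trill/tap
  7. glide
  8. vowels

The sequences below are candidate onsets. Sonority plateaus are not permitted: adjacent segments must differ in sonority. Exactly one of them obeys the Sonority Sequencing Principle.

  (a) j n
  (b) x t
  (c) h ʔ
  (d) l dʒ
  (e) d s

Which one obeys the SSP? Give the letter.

(a) j n: profile 7-4 — violates.
(b) x t: profile 3-1 — violates.
(c) h ʔ: profile 3-1 — violates.
(d) l dʒ: profile 5-2 — violates.
(e) d s: profile 1-3 — obeys.

e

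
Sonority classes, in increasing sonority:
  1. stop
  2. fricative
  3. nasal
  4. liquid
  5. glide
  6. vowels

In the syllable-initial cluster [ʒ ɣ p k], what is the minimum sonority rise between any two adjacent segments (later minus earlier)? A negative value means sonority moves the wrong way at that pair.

-1

/ʒ/ is a fricative (sonority 2).
/ɣ/ is a fricative (sonority 2).
/p/ is a stop (sonority 1).
/k/ is a stop (sonority 1).
/ʒ/→/ɣ/: change +0.
/ɣ/→/p/: change -1.
/p/→/k/: change +0.
Minimum = -1.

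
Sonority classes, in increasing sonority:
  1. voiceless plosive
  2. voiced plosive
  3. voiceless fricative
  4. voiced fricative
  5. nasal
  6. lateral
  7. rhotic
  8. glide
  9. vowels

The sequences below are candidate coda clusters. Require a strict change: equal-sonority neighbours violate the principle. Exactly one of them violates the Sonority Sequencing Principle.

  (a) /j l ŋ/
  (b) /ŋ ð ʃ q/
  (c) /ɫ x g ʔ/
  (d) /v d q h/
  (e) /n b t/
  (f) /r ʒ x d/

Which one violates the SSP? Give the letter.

d

(a) 8-6-5 → obeys
(b) 5-4-3-1 → obeys
(c) 6-3-2-1 → obeys
(d) 4-2-1-3 → violates
(e) 5-2-1 → obeys
(f) 7-4-3-2 → obeys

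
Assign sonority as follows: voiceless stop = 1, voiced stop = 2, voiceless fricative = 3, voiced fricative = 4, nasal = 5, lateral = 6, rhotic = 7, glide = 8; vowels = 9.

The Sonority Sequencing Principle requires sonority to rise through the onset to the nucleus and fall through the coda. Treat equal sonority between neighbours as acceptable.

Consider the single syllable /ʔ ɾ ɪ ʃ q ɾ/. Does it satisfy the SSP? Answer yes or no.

no

Onset: /ʔ/ is a voiceless stop (sonority 1), /ɾ/ is a rhotic (sonority 7); then the nucleus /ɪ/ (sonority 9).
Onset profile 1-7-9 — rises to the nucleus.
Coda: /ʃ/ is a voiceless fricative (sonority 3), /q/ is a voiceless stop (sonority 1), /ɾ/ is a rhotic (sonority 7).
Coda profile 9-3-1-7 — does not fall throughout.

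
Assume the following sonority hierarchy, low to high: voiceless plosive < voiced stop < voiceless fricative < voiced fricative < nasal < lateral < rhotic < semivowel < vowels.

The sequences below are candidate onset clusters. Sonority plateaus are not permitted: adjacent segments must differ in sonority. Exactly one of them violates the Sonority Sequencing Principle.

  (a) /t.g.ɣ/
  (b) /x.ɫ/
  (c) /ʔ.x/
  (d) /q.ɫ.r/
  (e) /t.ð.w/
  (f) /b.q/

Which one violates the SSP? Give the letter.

f

(a) /t.g.ɣ/: profile 1-2-4 — obeys.
(b) /x.ɫ/: profile 3-6 — obeys.
(c) /ʔ.x/: profile 1-3 — obeys.
(d) /q.ɫ.r/: profile 1-6-7 — obeys.
(e) /t.ð.w/: profile 1-4-8 — obeys.
(f) /b.q/: profile 2-1 — violates.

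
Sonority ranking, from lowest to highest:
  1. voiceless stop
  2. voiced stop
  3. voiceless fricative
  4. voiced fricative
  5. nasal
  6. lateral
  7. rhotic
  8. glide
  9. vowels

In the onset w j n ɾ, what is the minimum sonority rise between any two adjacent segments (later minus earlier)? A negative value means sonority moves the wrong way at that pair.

-3

/w/: glide = 8.
/j/: glide = 8.
/n/: nasal = 5.
/ɾ/: rhotic = 7.
/w/→/j/: change +0.
/j/→/n/: change -3.
/n/→/ɾ/: change +2.
Minimum = -3.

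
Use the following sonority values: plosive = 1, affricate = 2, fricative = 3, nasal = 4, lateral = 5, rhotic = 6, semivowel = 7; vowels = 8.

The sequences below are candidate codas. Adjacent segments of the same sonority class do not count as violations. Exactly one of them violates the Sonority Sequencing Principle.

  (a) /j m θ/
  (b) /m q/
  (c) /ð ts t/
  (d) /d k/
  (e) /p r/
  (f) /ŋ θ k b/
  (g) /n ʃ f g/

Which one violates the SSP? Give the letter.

e

(a) /j m θ/: profile 7-4-3 — obeys.
(b) /m q/: profile 4-1 — obeys.
(c) /ð ts t/: profile 3-2-1 — obeys.
(d) /d k/: profile 1-1 — obeys.
(e) /p r/: profile 1-6 — violates.
(f) /ŋ θ k b/: profile 4-3-1-1 — obeys.
(g) /n ʃ f g/: profile 4-3-3-1 — obeys.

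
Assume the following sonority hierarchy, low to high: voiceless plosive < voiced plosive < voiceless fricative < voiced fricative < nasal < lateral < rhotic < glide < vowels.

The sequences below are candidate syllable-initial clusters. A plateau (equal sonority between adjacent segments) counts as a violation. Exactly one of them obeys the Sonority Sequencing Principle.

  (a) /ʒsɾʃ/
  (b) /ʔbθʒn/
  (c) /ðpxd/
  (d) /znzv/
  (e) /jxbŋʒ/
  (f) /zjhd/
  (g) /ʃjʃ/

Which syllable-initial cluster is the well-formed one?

(a) /ʒsɾʃ/: profile 4-3-7-3 — violates.
(b) /ʔbθʒn/: profile 1-2-3-4-5 — obeys.
(c) /ðpxd/: profile 4-1-3-2 — violates.
(d) /znzv/: profile 4-5-4-4 — violates.
(e) /jxbŋʒ/: profile 8-3-2-5-4 — violates.
(f) /zjhd/: profile 4-8-3-2 — violates.
(g) /ʃjʃ/: profile 3-8-3 — violates.

b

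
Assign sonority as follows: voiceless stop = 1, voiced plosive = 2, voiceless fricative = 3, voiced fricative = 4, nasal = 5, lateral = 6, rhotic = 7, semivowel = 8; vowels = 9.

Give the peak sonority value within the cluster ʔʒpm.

5

/ʔ/ — voiceless stop, sonority 1.
/ʒ/ — voiced fricative, sonority 4.
/p/ — voiceless stop, sonority 1.
/m/ — nasal, sonority 5.
The maximum is 5.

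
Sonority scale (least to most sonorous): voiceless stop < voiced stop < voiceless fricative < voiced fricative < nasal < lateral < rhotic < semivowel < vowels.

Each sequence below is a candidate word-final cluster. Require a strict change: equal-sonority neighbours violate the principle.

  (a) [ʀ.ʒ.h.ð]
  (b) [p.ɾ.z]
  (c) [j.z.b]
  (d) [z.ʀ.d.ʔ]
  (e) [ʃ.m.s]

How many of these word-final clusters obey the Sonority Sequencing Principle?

(a) [ʀ.ʒ.h.ð]: profile 7-4-3-4 — violates.
(b) [p.ɾ.z]: profile 1-7-4 — violates.
(c) [j.z.b]: profile 8-4-2 — obeys.
(d) [z.ʀ.d.ʔ]: profile 4-7-2-1 — violates.
(e) [ʃ.m.s]: profile 3-5-3 — violates.

1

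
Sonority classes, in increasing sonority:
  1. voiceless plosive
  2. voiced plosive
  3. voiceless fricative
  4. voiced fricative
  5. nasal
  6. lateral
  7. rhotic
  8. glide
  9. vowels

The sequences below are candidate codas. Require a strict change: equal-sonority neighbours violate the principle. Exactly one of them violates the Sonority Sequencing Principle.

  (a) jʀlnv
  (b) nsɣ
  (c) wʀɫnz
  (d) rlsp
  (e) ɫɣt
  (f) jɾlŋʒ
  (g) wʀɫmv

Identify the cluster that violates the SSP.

(a) sonority 8-7-6-5-4: well-formed.
(b) sonority 5-3-4: ill-formed.
(c) sonority 8-7-6-5-4: well-formed.
(d) sonority 7-6-3-1: well-formed.
(e) sonority 6-4-1: well-formed.
(f) sonority 8-7-6-5-4: well-formed.
(g) sonority 8-7-6-5-4: well-formed.

b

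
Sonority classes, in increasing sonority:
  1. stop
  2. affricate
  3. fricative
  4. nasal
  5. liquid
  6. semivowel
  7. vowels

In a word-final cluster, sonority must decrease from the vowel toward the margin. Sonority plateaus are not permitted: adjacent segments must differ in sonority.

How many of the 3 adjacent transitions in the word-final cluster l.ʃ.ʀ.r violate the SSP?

/l/ — liquid, sonority 5.
/ʃ/ — fricative, sonority 3.
/ʀ/ — liquid, sonority 5.
/r/ — liquid, sonority 5.
/l/→/ʃ/: 5→3 (falls) — ok.
/ʃ/→/ʀ/: 3→5 (does not fall) — violation.
/ʀ/→/r/: 5→5 (plateau) — violation.

2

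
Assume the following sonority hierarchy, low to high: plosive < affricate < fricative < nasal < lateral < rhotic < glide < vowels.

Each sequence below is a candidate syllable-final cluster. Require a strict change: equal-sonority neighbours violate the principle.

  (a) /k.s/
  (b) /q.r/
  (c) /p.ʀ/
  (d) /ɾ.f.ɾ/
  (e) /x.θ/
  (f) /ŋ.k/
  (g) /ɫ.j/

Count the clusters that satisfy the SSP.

1

(a) /k.s/: profile 1-3 — violates.
(b) /q.r/: profile 1-6 — violates.
(c) /p.ʀ/: profile 1-6 — violates.
(d) /ɾ.f.ɾ/: profile 6-3-6 — violates.
(e) /x.θ/: profile 3-3 — violates.
(f) /ŋ.k/: profile 4-1 — obeys.
(g) /ɫ.j/: profile 5-7 — violates.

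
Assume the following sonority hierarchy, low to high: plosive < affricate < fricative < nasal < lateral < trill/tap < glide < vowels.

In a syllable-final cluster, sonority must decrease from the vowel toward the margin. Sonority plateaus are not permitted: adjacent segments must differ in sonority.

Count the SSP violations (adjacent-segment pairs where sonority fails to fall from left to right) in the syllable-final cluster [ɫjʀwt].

2

/ɫ/ — lateral, sonority 5.
/j/ — glide, sonority 7.
/ʀ/ — trill/tap, sonority 6.
/w/ — glide, sonority 7.
/t/ — plosive, sonority 1.
/ɫ/→/j/: 5→7 (does not fall) — violation.
/j/→/ʀ/: 7→6 (falls) — ok.
/ʀ/→/w/: 6→7 (does not fall) — violation.
/w/→/t/: 7→1 (falls) — ok.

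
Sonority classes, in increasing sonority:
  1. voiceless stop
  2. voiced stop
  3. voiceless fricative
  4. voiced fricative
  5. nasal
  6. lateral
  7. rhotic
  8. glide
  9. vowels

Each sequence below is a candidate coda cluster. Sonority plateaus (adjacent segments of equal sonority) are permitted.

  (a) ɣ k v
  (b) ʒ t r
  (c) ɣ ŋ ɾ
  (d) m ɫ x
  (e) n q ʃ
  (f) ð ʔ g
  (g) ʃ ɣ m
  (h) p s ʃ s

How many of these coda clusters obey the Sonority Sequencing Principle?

0

(a) 4-1-4 → violates
(b) 4-1-7 → violates
(c) 4-5-7 → violates
(d) 5-6-3 → violates
(e) 5-1-3 → violates
(f) 4-1-2 → violates
(g) 3-4-5 → violates
(h) 1-3-3-3 → violates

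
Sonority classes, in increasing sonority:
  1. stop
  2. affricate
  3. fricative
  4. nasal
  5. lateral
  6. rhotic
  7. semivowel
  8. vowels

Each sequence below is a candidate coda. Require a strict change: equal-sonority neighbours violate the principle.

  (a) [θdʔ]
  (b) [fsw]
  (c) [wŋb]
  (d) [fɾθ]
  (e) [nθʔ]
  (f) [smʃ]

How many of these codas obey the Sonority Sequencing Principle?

(a) 3-1-1 → violates
(b) 3-3-7 → violates
(c) 7-4-1 → obeys
(d) 3-6-3 → violates
(e) 4-3-1 → obeys
(f) 3-4-3 → violates

2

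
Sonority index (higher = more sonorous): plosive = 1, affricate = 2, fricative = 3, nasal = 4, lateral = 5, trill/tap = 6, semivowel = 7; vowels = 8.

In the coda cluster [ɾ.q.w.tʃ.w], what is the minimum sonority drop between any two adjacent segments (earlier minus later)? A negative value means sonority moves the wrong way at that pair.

-6

/ɾ/ — trill/tap, sonority 6.
/q/ — plosive, sonority 1.
/w/ — semivowel, sonority 7.
/tʃ/ — affricate, sonority 2.
/w/ — semivowel, sonority 7.
/ɾ/→/q/: change +5.
/q/→/w/: change -6.
/w/→/tʃ/: change +5.
/tʃ/→/w/: change -5.
Minimum = -6.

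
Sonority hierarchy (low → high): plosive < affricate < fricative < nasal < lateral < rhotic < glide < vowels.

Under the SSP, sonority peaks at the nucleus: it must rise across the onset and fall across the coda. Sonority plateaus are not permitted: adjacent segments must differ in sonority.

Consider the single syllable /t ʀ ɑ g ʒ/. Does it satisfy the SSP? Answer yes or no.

Onset: /t/ is a plosive (sonority 1), /ʀ/ is a rhotic (sonority 6); then the nucleus /ɑ/ (sonority 8).
Onset profile 1-6-8 — rises to the nucleus.
Coda: /g/ is a plosive (sonority 1), /ʒ/ is a fricative (sonority 3).
Coda profile 8-1-3 — does not strictly fall throughout.

no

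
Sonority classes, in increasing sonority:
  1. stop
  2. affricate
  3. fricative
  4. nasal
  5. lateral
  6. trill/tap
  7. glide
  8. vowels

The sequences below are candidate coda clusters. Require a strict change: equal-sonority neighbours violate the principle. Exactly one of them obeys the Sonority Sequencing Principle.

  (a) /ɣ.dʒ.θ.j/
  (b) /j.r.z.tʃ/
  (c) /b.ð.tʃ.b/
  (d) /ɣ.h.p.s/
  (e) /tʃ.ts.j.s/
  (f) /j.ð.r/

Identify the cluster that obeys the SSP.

b

(a) sonority 3-2-3-7: ill-formed.
(b) sonority 7-6-3-2: well-formed.
(c) sonority 1-3-2-1: ill-formed.
(d) sonority 3-3-1-3: ill-formed.
(e) sonority 2-2-7-3: ill-formed.
(f) sonority 7-3-6: ill-formed.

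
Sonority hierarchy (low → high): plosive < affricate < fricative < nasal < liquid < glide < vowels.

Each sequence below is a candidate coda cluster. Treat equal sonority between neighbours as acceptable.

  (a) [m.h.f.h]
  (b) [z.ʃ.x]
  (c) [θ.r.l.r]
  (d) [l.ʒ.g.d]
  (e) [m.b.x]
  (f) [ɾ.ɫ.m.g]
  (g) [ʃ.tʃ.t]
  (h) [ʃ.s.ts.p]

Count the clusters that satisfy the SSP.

6

(a) [m.h.f.h]: profile 4-3-3-3 — obeys.
(b) [z.ʃ.x]: profile 3-3-3 — obeys.
(c) [θ.r.l.r]: profile 3-5-5-5 — violates.
(d) [l.ʒ.g.d]: profile 5-3-1-1 — obeys.
(e) [m.b.x]: profile 4-1-3 — violates.
(f) [ɾ.ɫ.m.g]: profile 5-5-4-1 — obeys.
(g) [ʃ.tʃ.t]: profile 3-2-1 — obeys.
(h) [ʃ.s.ts.p]: profile 3-3-2-1 — obeys.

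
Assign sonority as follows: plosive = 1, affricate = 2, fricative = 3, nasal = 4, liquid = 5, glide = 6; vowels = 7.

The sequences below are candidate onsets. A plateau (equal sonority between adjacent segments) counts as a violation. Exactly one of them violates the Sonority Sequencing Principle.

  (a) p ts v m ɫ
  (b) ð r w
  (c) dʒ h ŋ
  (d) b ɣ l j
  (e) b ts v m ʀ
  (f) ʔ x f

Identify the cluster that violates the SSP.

(a) p ts v m ɫ: profile 1-2-3-4-5 — obeys.
(b) ð r w: profile 3-5-6 — obeys.
(c) dʒ h ŋ: profile 2-3-4 — obeys.
(d) b ɣ l j: profile 1-3-5-6 — obeys.
(e) b ts v m ʀ: profile 1-2-3-4-5 — obeys.
(f) ʔ x f: profile 1-3-3 — violates.

f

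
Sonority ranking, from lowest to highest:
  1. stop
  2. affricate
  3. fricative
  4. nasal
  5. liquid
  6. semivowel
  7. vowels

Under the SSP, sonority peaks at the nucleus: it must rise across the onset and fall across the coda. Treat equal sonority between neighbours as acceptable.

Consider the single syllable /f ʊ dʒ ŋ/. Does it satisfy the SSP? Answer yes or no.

no

Onset: /f/ is a fricative (sonority 3); then the nucleus /ʊ/ (sonority 7).
Onset profile 3-7 — rises to the nucleus.
Coda: /dʒ/ is an affricate (sonority 2), /ŋ/ is a nasal (sonority 4).
Coda profile 7-2-4 — does not fall throughout.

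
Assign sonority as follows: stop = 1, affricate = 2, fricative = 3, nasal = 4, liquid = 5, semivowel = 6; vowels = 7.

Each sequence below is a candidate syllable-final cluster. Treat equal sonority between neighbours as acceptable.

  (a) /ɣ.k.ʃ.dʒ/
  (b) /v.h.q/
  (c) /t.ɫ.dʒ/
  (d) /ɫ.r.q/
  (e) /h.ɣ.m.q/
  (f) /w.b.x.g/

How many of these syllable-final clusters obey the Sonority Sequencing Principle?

2

(a) 3-1-3-2 → violates
(b) 3-3-1 → obeys
(c) 1-5-2 → violates
(d) 5-5-1 → obeys
(e) 3-3-4-1 → violates
(f) 6-1-3-1 → violates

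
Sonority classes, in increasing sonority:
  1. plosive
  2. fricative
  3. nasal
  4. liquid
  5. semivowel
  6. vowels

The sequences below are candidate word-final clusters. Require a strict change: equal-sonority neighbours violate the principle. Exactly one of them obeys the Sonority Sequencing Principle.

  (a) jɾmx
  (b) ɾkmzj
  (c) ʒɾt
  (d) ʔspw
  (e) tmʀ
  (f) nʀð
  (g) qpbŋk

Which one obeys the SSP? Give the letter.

a

(a) jɾmx: profile 5-4-3-2 — obeys.
(b) ɾkmzj: profile 4-1-3-2-5 — violates.
(c) ʒɾt: profile 2-4-1 — violates.
(d) ʔspw: profile 1-2-1-5 — violates.
(e) tmʀ: profile 1-3-4 — violates.
(f) nʀð: profile 3-4-2 — violates.
(g) qpbŋk: profile 1-1-1-3-1 — violates.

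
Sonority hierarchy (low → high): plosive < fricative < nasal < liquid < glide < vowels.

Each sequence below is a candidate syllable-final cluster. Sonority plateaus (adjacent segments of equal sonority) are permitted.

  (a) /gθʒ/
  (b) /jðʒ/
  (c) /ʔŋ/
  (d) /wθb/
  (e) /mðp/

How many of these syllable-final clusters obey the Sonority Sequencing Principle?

(a) 1-2-2 → violates
(b) 5-2-2 → obeys
(c) 1-3 → violates
(d) 5-2-1 → obeys
(e) 3-2-1 → obeys

3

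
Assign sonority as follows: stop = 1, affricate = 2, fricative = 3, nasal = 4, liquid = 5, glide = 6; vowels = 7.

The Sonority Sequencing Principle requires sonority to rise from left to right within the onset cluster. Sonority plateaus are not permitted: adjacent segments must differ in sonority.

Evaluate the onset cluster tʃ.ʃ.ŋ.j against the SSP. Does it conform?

yes

/tʃ/ is an affricate (sonority 2).
/ʃ/ is a fricative (sonority 3).
/ŋ/ is a nasal (sonority 4).
/j/ is a glide (sonority 6).
The profile 2-3-4-6 strictly rises, so the onset cluster satisfies the SSP.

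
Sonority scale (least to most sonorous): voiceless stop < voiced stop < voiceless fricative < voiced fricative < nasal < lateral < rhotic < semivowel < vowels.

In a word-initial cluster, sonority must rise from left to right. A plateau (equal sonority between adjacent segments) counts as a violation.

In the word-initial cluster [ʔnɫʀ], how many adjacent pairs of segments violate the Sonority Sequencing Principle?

0

/ʔ/ — voiceless stop, sonority 1.
/n/ — nasal, sonority 5.
/ɫ/ — lateral, sonority 6.
/ʀ/ — rhotic, sonority 7.
/ʔ/→/n/: 1→5 (rises) — ok.
/n/→/ɫ/: 5→6 (rises) — ok.
/ɫ/→/ʀ/: 6→7 (rises) — ok.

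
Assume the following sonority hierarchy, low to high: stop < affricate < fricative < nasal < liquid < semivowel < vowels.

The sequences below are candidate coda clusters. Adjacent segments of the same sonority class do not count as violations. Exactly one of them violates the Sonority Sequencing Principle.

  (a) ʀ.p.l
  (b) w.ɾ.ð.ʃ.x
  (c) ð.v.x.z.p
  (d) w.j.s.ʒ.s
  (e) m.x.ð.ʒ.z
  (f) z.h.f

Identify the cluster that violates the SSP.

(a) sonority 5-1-5: ill-formed.
(b) sonority 6-5-3-3-3: well-formed.
(c) sonority 3-3-3-3-1: well-formed.
(d) sonority 6-6-3-3-3: well-formed.
(e) sonority 4-3-3-3-3: well-formed.
(f) sonority 3-3-3: well-formed.

a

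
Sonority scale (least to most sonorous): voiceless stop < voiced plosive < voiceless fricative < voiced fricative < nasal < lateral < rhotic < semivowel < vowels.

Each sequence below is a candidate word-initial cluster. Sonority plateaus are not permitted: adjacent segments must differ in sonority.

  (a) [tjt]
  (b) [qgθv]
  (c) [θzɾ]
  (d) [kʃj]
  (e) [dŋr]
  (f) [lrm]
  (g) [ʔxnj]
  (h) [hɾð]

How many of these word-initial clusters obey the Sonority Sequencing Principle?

5

(a) 1-8-1 → violates
(b) 1-2-3-4 → obeys
(c) 3-4-7 → obeys
(d) 1-3-8 → obeys
(e) 2-5-7 → obeys
(f) 6-7-5 → violates
(g) 1-3-5-8 → obeys
(h) 3-7-4 → violates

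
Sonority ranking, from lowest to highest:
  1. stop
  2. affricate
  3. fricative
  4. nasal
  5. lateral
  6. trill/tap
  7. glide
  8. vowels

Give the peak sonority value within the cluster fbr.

6

/f/: fricative = 3.
/b/: stop = 1.
/r/: trill/tap = 6.
The maximum is 6.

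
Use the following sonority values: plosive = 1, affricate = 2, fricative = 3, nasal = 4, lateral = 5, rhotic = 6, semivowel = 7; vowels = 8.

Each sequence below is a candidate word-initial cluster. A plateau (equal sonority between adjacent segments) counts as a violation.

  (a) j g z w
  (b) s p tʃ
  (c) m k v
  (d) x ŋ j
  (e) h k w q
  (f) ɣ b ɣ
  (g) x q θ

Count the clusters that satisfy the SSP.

(a) 7-1-3-7 → violates
(b) 3-1-2 → violates
(c) 4-1-3 → violates
(d) 3-4-7 → obeys
(e) 3-1-7-1 → violates
(f) 3-1-3 → violates
(g) 3-1-3 → violates

1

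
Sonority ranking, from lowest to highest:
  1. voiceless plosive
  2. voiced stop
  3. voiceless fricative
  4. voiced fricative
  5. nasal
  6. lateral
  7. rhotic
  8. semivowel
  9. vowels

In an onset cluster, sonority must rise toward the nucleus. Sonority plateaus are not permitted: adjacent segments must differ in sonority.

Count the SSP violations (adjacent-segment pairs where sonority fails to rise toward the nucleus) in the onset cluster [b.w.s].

/b/ is a voiced stop (sonority 2).
/w/ is a semivowel (sonority 8).
/s/ is a voiceless fricative (sonority 3).
/b/→/w/: 2→8 (rises) — ok.
/w/→/s/: 8→3 (does not rise) — violation.

1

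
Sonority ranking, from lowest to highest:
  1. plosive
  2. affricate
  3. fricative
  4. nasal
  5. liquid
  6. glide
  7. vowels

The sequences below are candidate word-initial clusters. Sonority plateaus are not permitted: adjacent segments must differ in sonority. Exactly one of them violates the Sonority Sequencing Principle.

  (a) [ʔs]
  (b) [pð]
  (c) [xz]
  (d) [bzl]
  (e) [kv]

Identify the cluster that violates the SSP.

(a) 1-3 → obeys
(b) 1-3 → obeys
(c) 3-3 → violates
(d) 1-3-5 → obeys
(e) 1-3 → obeys

c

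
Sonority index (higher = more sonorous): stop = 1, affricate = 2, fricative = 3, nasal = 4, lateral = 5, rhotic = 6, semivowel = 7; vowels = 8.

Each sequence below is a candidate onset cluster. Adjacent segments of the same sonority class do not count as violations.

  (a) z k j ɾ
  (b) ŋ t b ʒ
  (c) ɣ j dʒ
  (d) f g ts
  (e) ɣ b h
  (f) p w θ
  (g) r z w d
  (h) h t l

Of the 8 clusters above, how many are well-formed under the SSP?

(a) 3-1-7-6 → violates
(b) 4-1-1-3 → violates
(c) 3-7-2 → violates
(d) 3-1-2 → violates
(e) 3-1-3 → violates
(f) 1-7-3 → violates
(g) 6-3-7-1 → violates
(h) 3-1-5 → violates

0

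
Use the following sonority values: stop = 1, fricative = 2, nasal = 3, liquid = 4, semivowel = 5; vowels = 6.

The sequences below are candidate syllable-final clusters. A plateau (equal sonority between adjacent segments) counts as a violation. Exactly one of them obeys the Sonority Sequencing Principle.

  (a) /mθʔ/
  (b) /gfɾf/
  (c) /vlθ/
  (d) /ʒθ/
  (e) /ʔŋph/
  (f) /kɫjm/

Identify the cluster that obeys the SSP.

a

(a) 3-2-1 → obeys
(b) 1-2-4-2 → violates
(c) 2-4-2 → violates
(d) 2-2 → violates
(e) 1-3-1-2 → violates
(f) 1-4-5-3 → violates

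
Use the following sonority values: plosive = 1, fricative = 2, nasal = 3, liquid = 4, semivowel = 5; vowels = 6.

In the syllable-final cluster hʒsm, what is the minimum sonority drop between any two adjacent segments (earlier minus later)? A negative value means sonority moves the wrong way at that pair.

-1

/h/ is a fricative (sonority 2).
/ʒ/ is a fricative (sonority 2).
/s/ is a fricative (sonority 2).
/m/ is a nasal (sonority 3).
/h/→/ʒ/: change +0.
/ʒ/→/s/: change +0.
/s/→/m/: change -1.
Minimum = -1.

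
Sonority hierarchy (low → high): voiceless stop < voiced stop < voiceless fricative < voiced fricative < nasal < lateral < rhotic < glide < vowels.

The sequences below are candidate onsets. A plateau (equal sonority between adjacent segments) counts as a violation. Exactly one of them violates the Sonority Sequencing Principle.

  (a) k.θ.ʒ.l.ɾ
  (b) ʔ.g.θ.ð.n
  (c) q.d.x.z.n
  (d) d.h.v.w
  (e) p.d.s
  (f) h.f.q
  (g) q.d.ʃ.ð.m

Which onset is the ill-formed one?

f

(a) sonority 1-3-4-6-7: well-formed.
(b) sonority 1-2-3-4-5: well-formed.
(c) sonority 1-2-3-4-5: well-formed.
(d) sonority 2-3-4-8: well-formed.
(e) sonority 1-2-3: well-formed.
(f) sonority 3-3-1: ill-formed.
(g) sonority 1-2-3-4-5: well-formed.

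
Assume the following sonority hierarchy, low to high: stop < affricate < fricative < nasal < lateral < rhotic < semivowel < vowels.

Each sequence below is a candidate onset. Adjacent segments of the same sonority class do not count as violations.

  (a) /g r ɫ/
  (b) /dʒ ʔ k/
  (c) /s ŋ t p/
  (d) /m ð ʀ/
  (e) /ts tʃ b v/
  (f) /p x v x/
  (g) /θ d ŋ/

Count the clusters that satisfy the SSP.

1

(a) /g r ɫ/: profile 1-6-5 — violates.
(b) /dʒ ʔ k/: profile 2-1-1 — violates.
(c) /s ŋ t p/: profile 3-4-1-1 — violates.
(d) /m ð ʀ/: profile 4-3-6 — violates.
(e) /ts tʃ b v/: profile 2-2-1-3 — violates.
(f) /p x v x/: profile 1-3-3-3 — obeys.
(g) /θ d ŋ/: profile 3-1-4 — violates.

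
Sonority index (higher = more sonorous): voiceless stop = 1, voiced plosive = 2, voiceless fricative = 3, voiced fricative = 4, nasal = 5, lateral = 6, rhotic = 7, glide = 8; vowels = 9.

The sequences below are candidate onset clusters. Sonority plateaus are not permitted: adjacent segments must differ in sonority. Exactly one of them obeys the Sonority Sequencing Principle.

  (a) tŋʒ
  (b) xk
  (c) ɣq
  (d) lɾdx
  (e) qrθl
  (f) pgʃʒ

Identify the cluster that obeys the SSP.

(a) sonority 1-5-4: ill-formed.
(b) sonority 3-1: ill-formed.
(c) sonority 4-1: ill-formed.
(d) sonority 6-7-2-3: ill-formed.
(e) sonority 1-7-3-6: ill-formed.
(f) sonority 1-2-3-4: well-formed.

f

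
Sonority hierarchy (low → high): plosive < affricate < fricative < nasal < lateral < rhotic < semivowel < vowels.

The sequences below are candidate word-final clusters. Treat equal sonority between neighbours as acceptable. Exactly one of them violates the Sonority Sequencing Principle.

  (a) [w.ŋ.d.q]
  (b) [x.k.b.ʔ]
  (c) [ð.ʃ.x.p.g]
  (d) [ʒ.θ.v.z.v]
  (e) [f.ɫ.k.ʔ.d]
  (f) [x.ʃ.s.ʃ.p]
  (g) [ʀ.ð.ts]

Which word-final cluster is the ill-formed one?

(a) sonority 7-4-1-1: well-formed.
(b) sonority 3-1-1-1: well-formed.
(c) sonority 3-3-3-1-1: well-formed.
(d) sonority 3-3-3-3-3: well-formed.
(e) sonority 3-5-1-1-1: ill-formed.
(f) sonority 3-3-3-3-1: well-formed.
(g) sonority 6-3-2: well-formed.

e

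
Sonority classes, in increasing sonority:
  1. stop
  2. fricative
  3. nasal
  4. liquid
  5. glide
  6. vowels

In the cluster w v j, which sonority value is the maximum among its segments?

5

/w/ is a glide (sonority 5).
/v/ is a fricative (sonority 2).
/j/ is a glide (sonority 5).
The maximum is 5.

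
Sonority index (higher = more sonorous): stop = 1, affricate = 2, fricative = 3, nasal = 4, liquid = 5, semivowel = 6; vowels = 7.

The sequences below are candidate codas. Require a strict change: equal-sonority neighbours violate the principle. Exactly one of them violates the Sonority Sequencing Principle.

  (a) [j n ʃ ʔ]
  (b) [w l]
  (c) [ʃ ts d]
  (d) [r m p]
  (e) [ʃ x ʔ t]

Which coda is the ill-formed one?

(a) 6-4-3-1 → obeys
(b) 6-5 → obeys
(c) 3-2-1 → obeys
(d) 5-4-1 → obeys
(e) 3-3-1-1 → violates

e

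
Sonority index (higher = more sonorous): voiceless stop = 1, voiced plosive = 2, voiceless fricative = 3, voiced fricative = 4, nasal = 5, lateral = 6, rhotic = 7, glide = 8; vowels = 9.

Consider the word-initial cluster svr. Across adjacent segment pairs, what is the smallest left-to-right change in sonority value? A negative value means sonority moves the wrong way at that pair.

1

/s/ is a voiceless fricative (sonority 3).
/v/ is a voiced fricative (sonority 4).
/r/ is a rhotic (sonority 7).
/s/→/v/: change +1.
/v/→/r/: change +3.
Minimum = 1.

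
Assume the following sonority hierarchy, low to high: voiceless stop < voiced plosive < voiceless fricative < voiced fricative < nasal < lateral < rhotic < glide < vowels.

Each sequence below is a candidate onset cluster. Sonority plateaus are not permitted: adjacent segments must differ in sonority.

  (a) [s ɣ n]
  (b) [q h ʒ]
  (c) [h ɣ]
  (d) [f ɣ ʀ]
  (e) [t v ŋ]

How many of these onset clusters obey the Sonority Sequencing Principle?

(a) [s ɣ n]: profile 3-4-5 — obeys.
(b) [q h ʒ]: profile 1-3-4 — obeys.
(c) [h ɣ]: profile 3-4 — obeys.
(d) [f ɣ ʀ]: profile 3-4-7 — obeys.
(e) [t v ŋ]: profile 1-4-5 — obeys.

5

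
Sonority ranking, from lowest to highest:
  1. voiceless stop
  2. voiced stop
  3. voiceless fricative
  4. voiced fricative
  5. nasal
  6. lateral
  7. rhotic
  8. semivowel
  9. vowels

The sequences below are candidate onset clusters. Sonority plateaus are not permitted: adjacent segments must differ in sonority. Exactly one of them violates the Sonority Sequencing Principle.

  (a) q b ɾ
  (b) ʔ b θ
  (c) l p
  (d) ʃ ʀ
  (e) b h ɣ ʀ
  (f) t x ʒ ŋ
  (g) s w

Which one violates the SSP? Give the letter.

(a) 1-2-7 → obeys
(b) 1-2-3 → obeys
(c) 6-1 → violates
(d) 3-7 → obeys
(e) 2-3-4-7 → obeys
(f) 1-3-4-5 → obeys
(g) 3-8 → obeys

c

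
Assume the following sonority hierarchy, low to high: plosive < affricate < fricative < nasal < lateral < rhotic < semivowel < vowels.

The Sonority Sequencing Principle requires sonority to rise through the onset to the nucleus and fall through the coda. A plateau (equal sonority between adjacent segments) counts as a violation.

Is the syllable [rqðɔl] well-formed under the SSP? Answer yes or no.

no

Onset: /r/ is a rhotic (sonority 6), /q/ is a plosive (sonority 1), /ð/ is a fricative (sonority 3); then the nucleus /ɔ/ (sonority 8).
Onset profile 6-1-3-8 — does not strictly rise throughout.
Coda: /l/ is a lateral (sonority 5).
Coda profile 8-5 — falls from the nucleus.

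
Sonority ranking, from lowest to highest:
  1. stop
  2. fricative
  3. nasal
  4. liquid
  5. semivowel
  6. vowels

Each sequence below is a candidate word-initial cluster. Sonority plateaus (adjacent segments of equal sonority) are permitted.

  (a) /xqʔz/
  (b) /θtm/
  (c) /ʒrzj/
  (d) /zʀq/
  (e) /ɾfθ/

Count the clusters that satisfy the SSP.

(a) sonority 2-1-1-2: ill-formed.
(b) sonority 2-1-3: ill-formed.
(c) sonority 2-4-2-5: ill-formed.
(d) sonority 2-4-1: ill-formed.
(e) sonority 4-2-2: ill-formed.

0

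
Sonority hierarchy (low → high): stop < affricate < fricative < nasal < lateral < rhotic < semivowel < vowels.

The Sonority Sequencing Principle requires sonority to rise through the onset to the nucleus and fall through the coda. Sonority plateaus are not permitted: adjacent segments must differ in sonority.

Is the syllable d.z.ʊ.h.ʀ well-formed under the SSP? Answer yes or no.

no

Onset: /d/ is a stop (sonority 1), /z/ is a fricative (sonority 3); then the nucleus /ʊ/ (sonority 8).
Onset profile 1-3-8 — rises to the nucleus.
Coda: /h/ is a fricative (sonority 3), /ʀ/ is a rhotic (sonority 6).
Coda profile 8-3-6 — does not strictly fall throughout.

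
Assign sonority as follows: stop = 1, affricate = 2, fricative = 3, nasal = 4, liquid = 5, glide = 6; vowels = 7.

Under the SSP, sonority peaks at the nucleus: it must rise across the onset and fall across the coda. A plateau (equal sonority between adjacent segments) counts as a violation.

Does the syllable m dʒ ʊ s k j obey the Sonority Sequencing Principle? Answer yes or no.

Onset: /m/ is a nasal (sonority 4), /dʒ/ is an affricate (sonority 2); then the nucleus /ʊ/ (sonority 7).
Onset profile 4-2-7 — does not strictly rise throughout.
Coda: /s/ is a fricative (sonority 3), /k/ is a stop (sonority 1), /j/ is a glide (sonority 6).
Coda profile 7-3-1-6 — does not strictly fall throughout.

no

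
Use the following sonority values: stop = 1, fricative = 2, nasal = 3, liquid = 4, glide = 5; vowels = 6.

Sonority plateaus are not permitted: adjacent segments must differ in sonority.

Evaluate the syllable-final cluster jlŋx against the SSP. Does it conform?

yes

/j/ is a glide (sonority 5).
/l/ is a liquid (sonority 4).
/ŋ/ is a nasal (sonority 3).
/x/ is a fricative (sonority 2).
The profile 5-4-3-2 strictly falls, so the syllable-final cluster satisfies the SSP.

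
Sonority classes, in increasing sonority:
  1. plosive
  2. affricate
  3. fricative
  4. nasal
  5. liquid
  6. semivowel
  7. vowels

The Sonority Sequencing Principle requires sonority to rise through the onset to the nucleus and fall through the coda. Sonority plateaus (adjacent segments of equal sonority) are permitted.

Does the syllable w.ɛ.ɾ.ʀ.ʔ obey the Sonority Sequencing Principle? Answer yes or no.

yes

Onset: /w/ is a semivowel (sonority 6); then the nucleus /ɛ/ (sonority 7).
Onset profile 6-7 — rises to the nucleus.
Coda: /ɾ/ is a liquid (sonority 5), /ʀ/ is a liquid (sonority 5), /ʔ/ is a plosive (sonority 1).
Coda profile 7-5-5-1 — falls from the nucleus.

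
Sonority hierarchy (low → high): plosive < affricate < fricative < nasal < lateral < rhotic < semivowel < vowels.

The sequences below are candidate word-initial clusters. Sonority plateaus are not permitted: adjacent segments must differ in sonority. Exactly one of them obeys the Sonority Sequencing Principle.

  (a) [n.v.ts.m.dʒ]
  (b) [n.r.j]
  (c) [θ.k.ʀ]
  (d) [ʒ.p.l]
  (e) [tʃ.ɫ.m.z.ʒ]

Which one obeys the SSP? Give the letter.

b

(a) sonority 4-3-2-4-2: ill-formed.
(b) sonority 4-6-7: well-formed.
(c) sonority 3-1-6: ill-formed.
(d) sonority 3-1-5: ill-formed.
(e) sonority 2-5-4-3-3: ill-formed.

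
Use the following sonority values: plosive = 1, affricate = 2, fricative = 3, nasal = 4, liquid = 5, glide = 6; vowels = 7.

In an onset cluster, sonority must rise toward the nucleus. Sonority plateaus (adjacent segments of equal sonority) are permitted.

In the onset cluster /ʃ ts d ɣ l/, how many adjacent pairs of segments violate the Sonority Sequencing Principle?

/ʃ/ is a fricative (sonority 3).
/ts/ is an affricate (sonority 2).
/d/ is a plosive (sonority 1).
/ɣ/ is a fricative (sonority 3).
/l/ is a liquid (sonority 5).
/ʃ/→/ts/: 3→2 (does not rise) — violation.
/ts/→/d/: 2→1 (does not rise) — violation.
/d/→/ɣ/: 1→3 (rises) — ok.
/ɣ/→/l/: 3→5 (rises) — ok.

2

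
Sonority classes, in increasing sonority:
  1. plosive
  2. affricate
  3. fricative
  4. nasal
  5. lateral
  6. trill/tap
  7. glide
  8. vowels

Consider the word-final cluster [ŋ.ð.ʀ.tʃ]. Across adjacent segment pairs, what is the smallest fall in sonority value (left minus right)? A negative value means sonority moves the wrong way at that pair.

/ŋ/: nasal = 4.
/ð/: fricative = 3.
/ʀ/: trill/tap = 6.
/tʃ/: affricate = 2.
/ŋ/→/ð/: change +1.
/ð/→/ʀ/: change -3.
/ʀ/→/tʃ/: change +4.
Minimum = -3.

-3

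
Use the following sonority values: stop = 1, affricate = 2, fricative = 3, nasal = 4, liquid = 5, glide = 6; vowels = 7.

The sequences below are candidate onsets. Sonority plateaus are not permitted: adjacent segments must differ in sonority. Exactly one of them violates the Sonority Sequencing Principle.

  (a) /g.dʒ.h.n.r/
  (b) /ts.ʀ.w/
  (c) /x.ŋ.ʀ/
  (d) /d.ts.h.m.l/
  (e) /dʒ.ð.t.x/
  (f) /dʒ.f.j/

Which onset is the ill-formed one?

(a) sonority 1-2-3-4-5: well-formed.
(b) sonority 2-5-6: well-formed.
(c) sonority 3-4-5: well-formed.
(d) sonority 1-2-3-4-5: well-formed.
(e) sonority 2-3-1-3: ill-formed.
(f) sonority 2-3-6: well-formed.

e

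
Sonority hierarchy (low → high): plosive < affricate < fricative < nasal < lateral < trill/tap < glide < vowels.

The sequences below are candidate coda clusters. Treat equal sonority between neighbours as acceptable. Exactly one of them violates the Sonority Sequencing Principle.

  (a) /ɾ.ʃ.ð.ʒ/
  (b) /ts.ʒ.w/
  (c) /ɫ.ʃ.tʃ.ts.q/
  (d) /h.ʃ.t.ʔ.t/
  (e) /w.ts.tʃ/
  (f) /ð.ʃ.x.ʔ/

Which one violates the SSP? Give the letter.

b

(a) 6-3-3-3 → obeys
(b) 2-3-7 → violates
(c) 5-3-2-2-1 → obeys
(d) 3-3-1-1-1 → obeys
(e) 7-2-2 → obeys
(f) 3-3-3-1 → obeys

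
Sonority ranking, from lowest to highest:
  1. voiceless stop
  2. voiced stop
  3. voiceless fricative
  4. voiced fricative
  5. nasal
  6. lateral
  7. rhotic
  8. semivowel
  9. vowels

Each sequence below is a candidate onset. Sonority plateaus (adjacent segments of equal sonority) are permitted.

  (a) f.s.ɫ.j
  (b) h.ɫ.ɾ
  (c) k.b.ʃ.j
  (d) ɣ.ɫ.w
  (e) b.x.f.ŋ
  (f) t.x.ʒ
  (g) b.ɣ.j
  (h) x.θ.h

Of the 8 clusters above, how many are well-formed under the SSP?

(a) f.s.ɫ.j: profile 3-3-6-8 — obeys.
(b) h.ɫ.ɾ: profile 3-6-7 — obeys.
(c) k.b.ʃ.j: profile 1-2-3-8 — obeys.
(d) ɣ.ɫ.w: profile 4-6-8 — obeys.
(e) b.x.f.ŋ: profile 2-3-3-5 — obeys.
(f) t.x.ʒ: profile 1-3-4 — obeys.
(g) b.ɣ.j: profile 2-4-8 — obeys.
(h) x.θ.h: profile 3-3-3 — obeys.

8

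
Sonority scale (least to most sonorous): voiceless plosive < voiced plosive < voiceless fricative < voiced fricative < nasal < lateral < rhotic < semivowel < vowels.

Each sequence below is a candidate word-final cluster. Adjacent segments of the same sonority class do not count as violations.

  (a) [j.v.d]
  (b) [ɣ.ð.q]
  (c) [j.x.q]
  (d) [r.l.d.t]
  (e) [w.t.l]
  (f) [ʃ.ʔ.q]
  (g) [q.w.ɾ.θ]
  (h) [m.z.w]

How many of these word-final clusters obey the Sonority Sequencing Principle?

(a) [j.v.d]: profile 8-4-2 — obeys.
(b) [ɣ.ð.q]: profile 4-4-1 — obeys.
(c) [j.x.q]: profile 8-3-1 — obeys.
(d) [r.l.d.t]: profile 7-6-2-1 — obeys.
(e) [w.t.l]: profile 8-1-6 — violates.
(f) [ʃ.ʔ.q]: profile 3-1-1 — obeys.
(g) [q.w.ɾ.θ]: profile 1-8-7-3 — violates.
(h) [m.z.w]: profile 5-4-8 — violates.

5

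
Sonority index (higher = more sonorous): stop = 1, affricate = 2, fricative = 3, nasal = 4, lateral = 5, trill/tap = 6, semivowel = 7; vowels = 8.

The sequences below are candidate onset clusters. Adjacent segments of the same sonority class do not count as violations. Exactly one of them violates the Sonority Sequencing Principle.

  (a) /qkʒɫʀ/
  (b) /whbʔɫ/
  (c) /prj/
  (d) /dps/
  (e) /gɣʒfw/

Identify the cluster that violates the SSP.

(a) sonority 1-1-3-5-6: well-formed.
(b) sonority 7-3-1-1-5: ill-formed.
(c) sonority 1-6-7: well-formed.
(d) sonority 1-1-3: well-formed.
(e) sonority 1-3-3-3-7: well-formed.

b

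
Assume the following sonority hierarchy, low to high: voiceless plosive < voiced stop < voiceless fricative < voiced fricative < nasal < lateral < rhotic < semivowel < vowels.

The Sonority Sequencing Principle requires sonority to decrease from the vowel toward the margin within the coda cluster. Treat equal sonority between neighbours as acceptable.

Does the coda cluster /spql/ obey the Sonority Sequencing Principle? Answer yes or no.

/s/ — voiceless fricative, sonority 3.
/p/ — voiceless plosive, sonority 1.
/q/ — voiceless plosive, sonority 1.
/l/ — lateral, sonority 6.
The profile is 3-1-1-6. Between /q/ (1) and /l/ (6) sonority does not fall, so the cluster violates the SSP.

no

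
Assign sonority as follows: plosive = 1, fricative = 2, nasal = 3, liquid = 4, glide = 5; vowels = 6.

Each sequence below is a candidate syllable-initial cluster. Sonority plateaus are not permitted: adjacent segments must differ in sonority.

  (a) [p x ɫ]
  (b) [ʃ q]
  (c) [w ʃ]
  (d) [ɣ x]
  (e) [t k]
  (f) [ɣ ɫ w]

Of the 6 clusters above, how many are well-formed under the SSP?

2

(a) 1-2-4 → obeys
(b) 2-1 → violates
(c) 5-2 → violates
(d) 2-2 → violates
(e) 1-1 → violates
(f) 2-4-5 → obeys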